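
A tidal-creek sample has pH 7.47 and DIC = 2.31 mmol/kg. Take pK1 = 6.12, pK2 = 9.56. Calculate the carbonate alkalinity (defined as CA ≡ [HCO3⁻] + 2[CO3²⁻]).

CA = 2.23 mmol/kg

CA = [HCO3⁻] + 2[CO3²⁻] = (α₁ + 2α₂)·DIC
At pH 7.47: [H⁺]/K1 = 10^-1.35 = 0.044668, K2/[H⁺] = 10^-2.09 = 0.0081283
α₁ = 1/(1 + 0.044668 + 0.0081283) = 1/1.0528 = 0.9499; α₂ = α₁·K2/[H⁺] = 0.007721
α₁ + 2α₂ = 0.9653
CA = 0.9653 × 2.31 = 2.23 mmol/kg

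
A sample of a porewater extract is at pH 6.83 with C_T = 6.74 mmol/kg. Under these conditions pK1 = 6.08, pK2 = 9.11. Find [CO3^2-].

α₂ = 1 / (1 + [H⁺]/K2 + [H⁺]²/(K1K2)) = 1 / (1 + 10^+2.28 + 10^+1.53)
   = 1 / (1 + 190.55 + 33.884) = 1/225.43 = 0.004436
[CO3²⁻] = α₂ × DIC = 0.004436 × 6.74 = 0.0299 mmol/kg

[CO3²⁻] = 0.0299 mmol/kg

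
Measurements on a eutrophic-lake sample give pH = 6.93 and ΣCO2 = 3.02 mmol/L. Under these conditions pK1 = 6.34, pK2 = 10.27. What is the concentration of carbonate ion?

[CO3²⁻] = 1.10 μmol/L

α₂ = 1 / (1 + [H⁺]/K2 + [H⁺]²/(K1K2)) = 1 / (1 + 10^+3.34 + 10^+2.75)
   = 1 / (1 + 2187.8 + 562.34) = 1/2751.1 = 0.0003635
[CO3²⁻] = α₂ × DIC = 0.0003635 × 3.02 = 0.00110 mmol/L = 1.10 μmol/L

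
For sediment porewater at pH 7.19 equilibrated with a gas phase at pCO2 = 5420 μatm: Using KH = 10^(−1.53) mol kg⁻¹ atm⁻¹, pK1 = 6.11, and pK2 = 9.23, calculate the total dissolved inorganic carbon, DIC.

[CO2*] = KH · pCO2 = 10^(−1.53) × 5420×10^-6 = 1.600×10^-4 mol/kg
α₀ = 1/(1 + K1/[H⁺] + K1K2/[H⁺]²) = 1/(1 + 10^+1.08 + 10^-0.96) = 0.07615
DIC = [CO2*]/α₀ = 1.600×10^-4 / 0.07615 = 2.10 mmol/kg

DIC = 2.10 mmol/kg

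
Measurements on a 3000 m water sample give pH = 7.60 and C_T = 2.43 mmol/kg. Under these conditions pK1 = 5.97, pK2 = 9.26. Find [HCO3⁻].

[HCO3⁻] = 2.32 mmol/kg

α₁ = 1 / (1 + [H⁺]/K1 + K2/[H⁺]) = 1 / (1 + 10^-1.63 + 10^-1.66)
   = 1 / (1 + 0.023442 + 0.021878) = 1/1.0453 = 0.9566
[HCO3⁻] = α₁ × DIC = 0.9566 × 2.43 = 2.32 mmol/kg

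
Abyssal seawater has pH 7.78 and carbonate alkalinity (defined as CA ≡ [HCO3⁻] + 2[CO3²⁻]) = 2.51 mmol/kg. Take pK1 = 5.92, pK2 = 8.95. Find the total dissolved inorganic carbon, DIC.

DIC = 2.39 mmol/kg

CA = [HCO3⁻] + 2[CO3²⁻] = (α₁ + 2α₂)·DIC
At pH 7.78: [H⁺]/K1 = 10^-1.86 = 0.013804, K2/[H⁺] = 10^-1.17 = 0.067608
α₁ = 1/(1 + 0.013804 + 0.067608) = 1/1.0814 = 0.9247; α₂ = α₁·K2/[H⁺] = 0.06252
α₁ + 2α₂ = 1.0498
DIC = CA / (α₁ + 2α₂) = 2.51 / 1.0498 = 2.39 mmol/kg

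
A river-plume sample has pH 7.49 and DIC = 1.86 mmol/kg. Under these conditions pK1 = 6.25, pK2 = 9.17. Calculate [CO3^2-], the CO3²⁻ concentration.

[CO3²⁻] = 0.0360 mmol/kg

α₂ = 1 / (1 + [H⁺]/K2 + [H⁺]²/(K1K2)) = 1 / (1 + 10^+1.68 + 10^+0.44)
   = 1 / (1 + 47.863 + 2.7542) = 1/51.617 = 0.01937
[CO3²⁻] = α₂ × DIC = 0.01937 × 1.86 = 0.0360 mmol/kg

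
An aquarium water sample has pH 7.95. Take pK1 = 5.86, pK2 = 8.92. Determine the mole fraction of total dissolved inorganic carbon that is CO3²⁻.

α₂ = 1 / (1 + [H⁺]/K2 + [H⁺]²/(K1K2)) = 1 / (1 + 10^+0.97 + 10^-1.12)
   = 1 / (1 + 9.3325 + 0.075858) = 1/10.408 = 0.09608

α₂ = 0.0961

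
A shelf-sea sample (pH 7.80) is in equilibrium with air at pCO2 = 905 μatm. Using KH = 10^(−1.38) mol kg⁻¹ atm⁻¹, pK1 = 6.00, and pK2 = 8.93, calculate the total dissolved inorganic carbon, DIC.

[CO2*] = KH · pCO2 = 10^(−1.38) × 905×10^-6 = 3.773×10^-5 mol/kg
α₀ = 1/(1 + K1/[H⁺] + K1K2/[H⁺]²) = 1/(1 + 10^+1.80 + 10^+0.67) = 0.01454
DIC = [CO2*]/α₀ = 3.773×10^-5 / 0.01454 = 2.59 mmol/kg

DIC = 2.59 mmol/kg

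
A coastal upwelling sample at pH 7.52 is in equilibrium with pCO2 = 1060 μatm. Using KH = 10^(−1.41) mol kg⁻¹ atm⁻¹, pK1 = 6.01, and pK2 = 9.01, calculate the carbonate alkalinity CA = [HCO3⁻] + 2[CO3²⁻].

[CO2*] = KH · pCO2 = 10^(−1.41) × 1060×10^-6 = 4.124×10^-5 mol/kg
α₀ = 1/(1 + K1/[H⁺] + K1K2/[H⁺]²) = 1/(1 + 10^+1.51 + 10^+0.02) = 0.02906
DIC = [CO2*]/α₀ = 4.124×10^-5 / 0.02906 = 1.419 mmol/kg
CA = (α₁ + 2α₂)·DIC = (0.9405 + 2×0.03043) × 1.419 = 1.42 mmol/kg

CA = 1.42 mmol/kg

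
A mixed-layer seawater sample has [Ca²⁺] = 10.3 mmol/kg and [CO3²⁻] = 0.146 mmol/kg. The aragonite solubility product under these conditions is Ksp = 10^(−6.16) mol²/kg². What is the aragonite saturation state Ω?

Ω = 2.17

Ksp = 10^(−6.16) = 6.918×10^-7
Ω = [Ca²⁺][CO3²⁻]/Ksp = (10.3×10^-3)(0.146×10^-3) / 6.918×10^-7 = 2.17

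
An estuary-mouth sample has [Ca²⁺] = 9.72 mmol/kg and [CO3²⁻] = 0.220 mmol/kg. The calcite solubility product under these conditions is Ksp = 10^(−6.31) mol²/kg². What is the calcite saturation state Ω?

Ω = 4.37

Ksp = 10^(−6.31) = 4.898×10^-7
Ω = [Ca²⁺][CO3²⁻]/Ksp = (9.72×10^-3)(0.220×10^-3) / 4.898×10^-7 = 4.37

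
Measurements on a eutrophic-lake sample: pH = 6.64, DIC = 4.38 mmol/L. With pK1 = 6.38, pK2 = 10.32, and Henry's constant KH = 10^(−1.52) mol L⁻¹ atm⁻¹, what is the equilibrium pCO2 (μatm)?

pCO2 = 5.14×10^4 μatm

α₀ = 1 / (1 + K1/[H⁺] + K1K2/[H⁺]²) = 1 / (1 + 10^+0.26 + 10^-3.42)
   = 1 / (1 + 1.8197 + 0.00038019) = 1/2.8201 = 0.3546
[CO2*] = α₀ × DIC = 0.3546 × 4.38 = 1.553 mmol/L
pCO2 = [CO2*]/KH = 1.553×10^-3 / 3.020×10^-2 = 5.14×10^4 μatm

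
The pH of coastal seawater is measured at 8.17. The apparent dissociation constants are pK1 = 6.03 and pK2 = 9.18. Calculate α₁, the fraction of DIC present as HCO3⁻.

α₁ = 1 / (1 + [H⁺]/K1 + K2/[H⁺]) = 1 / (1 + 10^-2.14 + 10^-1.01)
   = 1 / (1 + 0.0072444 + 0.097724) = 1/1.1050 = 0.9050

α₁ = 0.905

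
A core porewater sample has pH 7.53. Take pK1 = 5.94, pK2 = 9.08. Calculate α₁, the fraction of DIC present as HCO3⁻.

α₁ = 1 / (1 + [H⁺]/K1 + K2/[H⁺]) = 1 / (1 + 10^-1.59 + 10^-1.55)
   = 1 / (1 + 0.025704 + 0.028184) = 1/1.0539 = 0.9489

α₁ = 0.949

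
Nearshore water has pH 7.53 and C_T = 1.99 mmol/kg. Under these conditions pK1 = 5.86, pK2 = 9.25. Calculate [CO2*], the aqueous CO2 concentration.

[CO2*] = 0.0409 mmol/kg

α₀ = 1 / (1 + K1/[H⁺] + K1K2/[H⁺]²) = 1 / (1 + 10^+1.67 + 10^-0.05)
   = 1 / (1 + 46.774 + 0.89125) = 1/48.665 = 0.02055
[CO2*] = α₀ × DIC = 0.02055 × 1.99 = 0.0409 mmol/kg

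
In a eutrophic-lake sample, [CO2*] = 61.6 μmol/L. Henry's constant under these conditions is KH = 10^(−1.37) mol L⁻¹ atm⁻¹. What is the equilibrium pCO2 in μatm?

KH = 10^(−1.37) = 4.266×10^-2 mol L⁻¹ atm⁻¹
pCO2 = [CO2*]/KH = 61.6×10^-6 / 4.266×10^-2 = 1.44×10^-3 atm = 1440 μatm

pCO2 = 1440 μatm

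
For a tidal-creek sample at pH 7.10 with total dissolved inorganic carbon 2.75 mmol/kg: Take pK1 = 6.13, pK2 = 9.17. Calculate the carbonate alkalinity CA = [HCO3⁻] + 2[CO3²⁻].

CA = 2.51 mmol/kg

CA = [HCO3⁻] + 2[CO3²⁻] = (α₁ + 2α₂)·DIC
At pH 7.10: [H⁺]/K1 = 10^-0.97 = 0.10715, K2/[H⁺] = 10^-2.07 = 0.0085114
α₁ = 1/(1 + 0.10715 + 0.0085114) = 1/1.1157 = 0.8963; α₂ = α₁·K2/[H⁺] = 0.007629
α₁ + 2α₂ = 0.9116
CA = 0.9116 × 2.75 = 2.51 mmol/kg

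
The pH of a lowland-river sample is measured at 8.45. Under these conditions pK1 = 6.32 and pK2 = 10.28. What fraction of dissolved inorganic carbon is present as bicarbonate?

α₁ = 1 / (1 + [H⁺]/K1 + K2/[H⁺]) = 1 / (1 + 10^-2.13 + 10^-1.83)
   = 1 / (1 + 0.0074131 + 0.014791) = 1/1.0222 = 0.9783

α₁ = 0.978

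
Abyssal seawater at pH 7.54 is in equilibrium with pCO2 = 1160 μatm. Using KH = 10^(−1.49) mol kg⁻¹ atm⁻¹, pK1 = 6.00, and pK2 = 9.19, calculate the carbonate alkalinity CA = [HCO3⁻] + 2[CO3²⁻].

CA = 1.36 mmol/kg

[CO2*] = KH · pCO2 = 10^(−1.49) × 1160×10^-6 = 3.754×10^-5 mol/kg
α₀ = 1/(1 + K1/[H⁺] + K1K2/[H⁺]²) = 1/(1 + 10^+1.54 + 10^-0.11) = 0.02743
DIC = [CO2*]/α₀ = 3.754×10^-5 / 0.02743 = 1.368 mmol/kg
CA = (α₁ + 2α₂)·DIC = (0.9513 + 2×0.02130) × 1.368 = 1.36 mmol/kg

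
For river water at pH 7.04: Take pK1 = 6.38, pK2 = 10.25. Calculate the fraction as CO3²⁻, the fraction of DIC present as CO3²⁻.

α₂ = 0.000506

α₂ = 1 / (1 + [H⁺]/K2 + [H⁺]²/(K1K2)) = 1 / (1 + 10^+3.21 + 10^+2.55)
   = 1 / (1 + 1621.8 + 354.81) = 1/1977.6 = 0.0005057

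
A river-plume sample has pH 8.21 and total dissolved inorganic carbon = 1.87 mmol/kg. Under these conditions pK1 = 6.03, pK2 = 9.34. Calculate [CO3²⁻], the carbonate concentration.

α₂ = 1 / (1 + [H⁺]/K2 + [H⁺]²/(K1K2)) = 1 / (1 + 10^+1.13 + 10^-1.05)
   = 1 / (1 + 13.490 + 0.089125) = 1/14.579 = 0.06859
[CO3²⁻] = α₂ × DIC = 0.06859 × 1.87 = 0.128 mmol/kg

[CO3²⁻] = 0.128 mmol/kg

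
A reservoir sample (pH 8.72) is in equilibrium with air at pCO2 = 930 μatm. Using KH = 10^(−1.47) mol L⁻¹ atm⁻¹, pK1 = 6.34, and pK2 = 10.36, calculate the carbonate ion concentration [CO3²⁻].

[CO2*] = KH · pCO2 = 10^(−1.47) × 930×10^-6 = 3.151×10^-5 mol/L
α₀ = 1/(1 + K1/[H⁺] + K1K2/[H⁺]²) = 1/(1 + 10^+2.38 + 10^+0.74) = 0.004059
DIC = [CO2*]/α₀ = 3.151×10^-5 / 0.004059 = 7.764 mmol/L
[CO3²⁻] = α₂·DIC; α₂ = 0.02230, so [CO3²⁻] = 0.02230 × 7.764 = 0.173 mmol/L

[CO3²⁻] = 0.173 mmol/L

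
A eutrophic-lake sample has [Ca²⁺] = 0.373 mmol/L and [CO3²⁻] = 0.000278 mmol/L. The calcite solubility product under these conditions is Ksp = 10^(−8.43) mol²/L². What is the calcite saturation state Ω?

Ksp = 10^(−8.43) = 3.715×10^-9
Ω = [Ca²⁺][CO3²⁻]/Ksp = (0.373×10^-3)(0.000278×10^-3) / 3.715×10^-9 = 0.0279

Ω = 0.0279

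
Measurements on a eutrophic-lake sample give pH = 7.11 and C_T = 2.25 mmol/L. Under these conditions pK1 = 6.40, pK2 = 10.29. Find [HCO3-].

[HCO3⁻] = 1.88 mmol/L

α₁ = 1 / (1 + [H⁺]/K1 + K2/[H⁺]) = 1 / (1 + 10^-0.71 + 10^-3.18)
   = 1 / (1 + 0.19498 + 0.00066069) = 1/1.1956 = 0.8364
[HCO3⁻] = α₁ × DIC = 0.8364 × 2.25 = 1.88 mmol/L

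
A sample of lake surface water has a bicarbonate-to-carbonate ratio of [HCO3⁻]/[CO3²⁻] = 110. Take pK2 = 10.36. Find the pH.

From K2 = [H⁺][CO3²⁻]/[HCO3⁻]:  pH = pK2 − log₁₀([HCO3⁻]/[CO3²⁻])
log₁₀(110) = +2.041
pH = 10.36 − (+2.041) = 8.32

pH = 8.32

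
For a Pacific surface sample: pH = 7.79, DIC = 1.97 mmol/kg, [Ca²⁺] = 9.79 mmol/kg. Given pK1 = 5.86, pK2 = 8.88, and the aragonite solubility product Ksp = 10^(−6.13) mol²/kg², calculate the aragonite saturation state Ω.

α₂ = 1 / (1 + [H⁺]/K2 + [H⁺]²/(K1K2)) = 1 / (1 + 10^+1.09 + 10^-0.84)
   = 1 / (1 + 12.303 + 0.14454) = 1/13.447 = 0.07436
[CO3²⁻] = α₂ × DIC = 0.07436 × 1.97 = 0.1465 mmol/kg
Ksp = 10^(−6.13) = 7.413×10^-7
Ω = [Ca²⁺][CO3²⁻]/Ksp = (9.79×10^-3)(1.465×10^-4) / 7.413×10^-7 = 1.93

Ω = 1.93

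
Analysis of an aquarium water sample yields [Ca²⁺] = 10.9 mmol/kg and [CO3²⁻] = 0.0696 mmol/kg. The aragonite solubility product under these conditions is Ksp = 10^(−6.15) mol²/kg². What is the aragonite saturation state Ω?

Ksp = 10^(−6.15) = 7.079×10^-7
Ω = [Ca²⁺][CO3²⁻]/Ksp = (10.9×10^-3)(0.0696×10^-3) / 7.079×10^-7 = 1.07

Ω = 1.07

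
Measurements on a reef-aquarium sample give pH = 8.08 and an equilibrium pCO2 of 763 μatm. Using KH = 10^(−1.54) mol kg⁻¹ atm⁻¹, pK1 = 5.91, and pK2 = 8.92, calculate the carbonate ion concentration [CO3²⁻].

[CO3²⁻] = 0.470 mmol/kg

[CO2*] = KH · pCO2 = 10^(−1.54) × 763×10^-6 = 2.201×10^-5 mol/kg
α₀ = 1/(1 + K1/[H⁺] + K1K2/[H⁺]²) = 1/(1 + 10^+2.17 + 10^+1.33) = 0.005872
DIC = [CO2*]/α₀ = 2.201×10^-5 / 0.005872 = 3.747 mmol/kg
[CO3²⁻] = α₂·DIC; α₂ = 0.1255, so [CO3²⁻] = 0.1255 × 3.747 = 0.470 mmol/kg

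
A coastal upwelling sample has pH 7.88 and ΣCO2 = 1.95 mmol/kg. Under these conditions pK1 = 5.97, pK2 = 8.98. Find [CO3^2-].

[CO3²⁻] = 0.142 mmol/kg

α₂ = 1 / (1 + [H⁺]/K2 + [H⁺]²/(K1K2)) = 1 / (1 + 10^+1.10 + 10^-0.81)
   = 1 / (1 + 12.589 + 0.15488) = 1/13.744 = 0.07276
[CO3²⁻] = α₂ × DIC = 0.07276 × 1.95 = 0.142 mmol/kg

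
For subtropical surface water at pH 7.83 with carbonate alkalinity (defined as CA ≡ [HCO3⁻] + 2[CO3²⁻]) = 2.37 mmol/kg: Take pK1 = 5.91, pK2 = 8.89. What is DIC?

CA = [HCO3⁻] + 2[CO3²⁻] = (α₁ + 2α₂)·DIC
At pH 7.83: [H⁺]/K1 = 10^-1.92 = 0.012023, K2/[H⁺] = 10^-1.06 = 0.087096
α₁ = 1/(1 + 0.012023 + 0.087096) = 1/1.0991 = 0.9098; α₂ = α₁·K2/[H⁺] = 0.07924
α₁ + 2α₂ = 1.0683
DIC = CA / (α₁ + 2α₂) = 2.37 / 1.0683 = 2.22 mmol/kg

DIC = 2.22 mmol/kg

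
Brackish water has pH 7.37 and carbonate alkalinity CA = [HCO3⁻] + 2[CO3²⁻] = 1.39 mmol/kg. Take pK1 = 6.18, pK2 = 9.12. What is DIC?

DIC = 1.45 mmol/kg

CA = [HCO3⁻] + 2[CO3²⁻] = (α₁ + 2α₂)·DIC
At pH 7.37: [H⁺]/K1 = 10^-1.19 = 0.064565, K2/[H⁺] = 10^-1.75 = 0.017783
α₁ = 1/(1 + 0.064565 + 0.017783) = 1/1.0823 = 0.9239; α₂ = α₁·K2/[H⁺] = 0.01643
α₁ + 2α₂ = 0.9568
DIC = CA / (α₁ + 2α₂) = 1.39 / 0.9568 = 1.45 mmol/kg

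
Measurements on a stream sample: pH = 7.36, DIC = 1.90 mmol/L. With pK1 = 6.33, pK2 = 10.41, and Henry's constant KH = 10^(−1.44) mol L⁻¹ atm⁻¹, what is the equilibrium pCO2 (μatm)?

pCO2 = 4460 μatm

α₀ = 1 / (1 + K1/[H⁺] + K1K2/[H⁺]²) = 1 / (1 + 10^+1.03 + 10^-2.02)
   = 1 / (1 + 10.715 + 0.0095499) = 1/11.725 = 0.08529
[CO2*] = α₀ × DIC = 0.08529 × 1.90 = 0.1621 mmol/L
pCO2 = [CO2*]/KH = 1.621×10^-4 / 3.631×10^-2 = 4460 μatm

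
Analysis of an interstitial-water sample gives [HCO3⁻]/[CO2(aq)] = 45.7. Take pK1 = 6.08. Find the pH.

From K1 = [H⁺][HCO3⁻]/[CO2(aq)]:  pH = pK1 + log₁₀([HCO3⁻]/[CO2(aq)])
log₁₀(45.7) = +1.660
pH = 6.08 + (+1.660) = 7.74

pH = 7.74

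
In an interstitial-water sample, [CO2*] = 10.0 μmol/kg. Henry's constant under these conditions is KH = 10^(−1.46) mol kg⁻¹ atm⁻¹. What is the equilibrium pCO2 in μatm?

KH = 10^(−1.46) = 3.467×10^-2 mol kg⁻¹ atm⁻¹
pCO2 = [CO2*]/KH = 10.0×10^-6 / 3.467×10^-2 = 2.88×10^-4 atm = 288 μatm

pCO2 = 288 μatm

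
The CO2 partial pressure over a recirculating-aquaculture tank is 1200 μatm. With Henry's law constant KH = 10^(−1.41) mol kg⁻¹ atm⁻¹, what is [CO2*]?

KH = 10^(−1.41) = 3.890×10^-2 mol kg⁻¹ atm⁻¹
[CO2*] = KH · pCO2 = 3.890×10^-2 × 1200×10^-6 atm = 4.67×10^-5 mol/kg

[CO2*] = 46.7 μmol/kg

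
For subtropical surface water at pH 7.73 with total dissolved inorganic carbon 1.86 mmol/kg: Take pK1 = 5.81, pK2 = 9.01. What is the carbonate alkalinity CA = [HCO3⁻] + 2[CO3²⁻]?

CA = 1.93 mmol/kg

CA = [HCO3⁻] + 2[CO3²⁻] = (α₁ + 2α₂)·DIC
At pH 7.73: [H⁺]/K1 = 10^-1.92 = 0.012023, K2/[H⁺] = 10^-1.28 = 0.052481
α₁ = 1/(1 + 0.012023 + 0.052481) = 1/1.0645 = 0.9394; α₂ = α₁·K2/[H⁺] = 0.04930
α₁ + 2α₂ = 1.0380
CA = 1.0380 × 1.86 = 1.93 mmol/kg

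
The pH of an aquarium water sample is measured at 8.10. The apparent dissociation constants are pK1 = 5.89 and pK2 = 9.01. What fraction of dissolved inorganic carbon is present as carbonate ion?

α₂ = 1 / (1 + [H⁺]/K2 + [H⁺]²/(K1K2)) = 1 / (1 + 10^+0.91 + 10^-1.30)
   = 1 / (1 + 8.1283 + 0.050119) = 1/9.1784 = 0.1090

α₂ = 0.109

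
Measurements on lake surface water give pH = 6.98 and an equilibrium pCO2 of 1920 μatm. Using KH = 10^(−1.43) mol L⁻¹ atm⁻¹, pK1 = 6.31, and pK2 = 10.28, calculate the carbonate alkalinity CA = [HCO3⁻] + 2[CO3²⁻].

[CO2*] = KH · pCO2 = 10^(−1.43) × 1920×10^-6 = 7.133×10^-5 mol/L
α₀ = 1/(1 + K1/[H⁺] + K1K2/[H⁺]²) = 1/(1 + 10^+0.67 + 10^-2.63) = 0.1761
DIC = [CO2*]/α₀ = 7.133×10^-5 / 0.1761 = 0.4052 mmol/L
CA = (α₁ + 2α₂)·DIC = (0.8235 + 2×0.0004127) × 0.4052 = 0.334 mmol/L

CA = 0.334 mmol/L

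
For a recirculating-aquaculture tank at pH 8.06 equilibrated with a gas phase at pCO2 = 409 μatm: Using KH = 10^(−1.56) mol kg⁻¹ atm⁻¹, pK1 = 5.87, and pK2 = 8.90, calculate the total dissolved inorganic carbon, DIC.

[CO2*] = KH · pCO2 = 10^(−1.56) × 409×10^-6 = 1.126×10^-5 mol/kg
α₀ = 1/(1 + K1/[H⁺] + K1K2/[H⁺]²) = 1/(1 + 10^+2.19 + 10^+1.35) = 0.005610
DIC = [CO2*]/α₀ = 1.126×10^-5 / 0.005610 = 2.01 mmol/kg

DIC = 2.01 mmol/kg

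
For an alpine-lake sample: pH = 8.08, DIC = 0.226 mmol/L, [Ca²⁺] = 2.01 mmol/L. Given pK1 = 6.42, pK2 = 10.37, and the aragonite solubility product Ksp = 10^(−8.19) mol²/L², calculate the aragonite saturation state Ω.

α₂ = 1 / (1 + [H⁺]/K2 + [H⁺]²/(K1K2)) = 1 / (1 + 10^+2.29 + 10^+0.63)
   = 1 / (1 + 194.98 + 4.2658) = 1/200.25 = 0.004994
[CO3²⁻] = α₂ × DIC = 0.004994 × 0.226 = 0.001129 mmol/L = 1.129 μmol/L
Ksp = 10^(−8.19) = 6.457×10^-9
Ω = [Ca²⁺][CO3²⁻]/Ksp = (2.01×10^-3)(1.129×10^-6) / 6.457×10^-9 = 0.351

Ω = 0.351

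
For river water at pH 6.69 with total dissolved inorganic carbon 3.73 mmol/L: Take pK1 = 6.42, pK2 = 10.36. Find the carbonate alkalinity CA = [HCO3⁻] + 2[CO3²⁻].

CA = 2.43 mmol/L

CA = [HCO3⁻] + 2[CO3²⁻] = (α₁ + 2α₂)·DIC
At pH 6.69: [H⁺]/K1 = 10^-0.27 = 0.53703, K2/[H⁺] = 10^-3.67 = 0.00021380
α₁ = 1/(1 + 0.53703 + 0.00021380) = 1/1.5372 = 0.6505; α₂ = α₁·K2/[H⁺] = 0.0001391
α₁ + 2α₂ = 0.6508
CA = 0.6508 × 3.73 = 2.43 mmol/L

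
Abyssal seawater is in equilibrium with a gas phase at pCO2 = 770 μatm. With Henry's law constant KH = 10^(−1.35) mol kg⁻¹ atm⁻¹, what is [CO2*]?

KH = 10^(−1.35) = 4.467×10^-2 mol kg⁻¹ atm⁻¹
[CO2*] = KH · pCO2 = 4.467×10^-2 × 770×10^-6 atm = 3.44×10^-5 mol/kg

[CO2*] = 34.4 μmol/kg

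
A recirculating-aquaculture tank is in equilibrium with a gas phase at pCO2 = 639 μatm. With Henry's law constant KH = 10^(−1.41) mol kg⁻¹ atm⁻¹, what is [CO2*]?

[CO2*] = 24.9 μmol/kg

KH = 10^(−1.41) = 3.890×10^-2 mol kg⁻¹ atm⁻¹
[CO2*] = KH · pCO2 = 3.890×10^-2 × 639×10^-6 atm = 2.49×10^-5 mol/kg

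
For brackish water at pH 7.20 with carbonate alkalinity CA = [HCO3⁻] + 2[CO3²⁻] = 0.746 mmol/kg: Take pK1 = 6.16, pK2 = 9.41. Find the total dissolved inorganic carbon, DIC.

DIC = 0.809 mmol/kg

CA = [HCO3⁻] + 2[CO3²⁻] = (α₁ + 2α₂)·DIC
At pH 7.20: [H⁺]/K1 = 10^-1.04 = 0.091201, K2/[H⁺] = 10^-2.21 = 0.0061660
α₁ = 1/(1 + 0.091201 + 0.0061660) = 1/1.0974 = 0.9113; α₂ = α₁·K2/[H⁺] = 0.005619
α₁ + 2α₂ = 0.9225
DIC = CA / (α₁ + 2α₂) = 0.746 / 0.9225 = 0.809 mmol/kg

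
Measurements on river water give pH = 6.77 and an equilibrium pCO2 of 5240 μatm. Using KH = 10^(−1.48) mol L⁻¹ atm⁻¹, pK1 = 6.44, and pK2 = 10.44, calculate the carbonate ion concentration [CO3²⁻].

[CO2*] = KH · pCO2 = 10^(−1.48) × 5240×10^-6 = 1.735×10^-4 mol/L
α₀ = 1/(1 + K1/[H⁺] + K1K2/[H⁺]²) = 1/(1 + 10^+0.33 + 10^-3.34) = 0.3186
DIC = [CO2*]/α₀ = 1.735×10^-4 / 0.3186 = 0.5446 mmol/L
[CO3²⁻] = α₂·DIC; α₂ = 0.0001456, so [CO3²⁻] = 0.0001456 × 0.5446 = 7.93×10^-5 mmol/L = 0.0793 μmol/L

[CO3²⁻] = 0.0793 μmol/L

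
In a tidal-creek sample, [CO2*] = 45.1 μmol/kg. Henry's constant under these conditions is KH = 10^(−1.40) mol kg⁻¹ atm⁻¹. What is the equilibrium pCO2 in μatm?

pCO2 = 1130 μatm

KH = 10^(−1.40) = 3.981×10^-2 mol kg⁻¹ atm⁻¹
pCO2 = [CO2*]/KH = 45.1×10^-6 / 3.981×10^-2 = 1.13×10^-3 atm = 1130 μatm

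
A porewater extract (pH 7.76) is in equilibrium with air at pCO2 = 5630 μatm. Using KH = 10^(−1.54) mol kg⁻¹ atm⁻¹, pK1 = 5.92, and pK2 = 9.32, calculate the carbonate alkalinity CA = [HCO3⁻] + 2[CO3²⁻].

CA = 11.9 mmol/kg

[CO2*] = KH · pCO2 = 10^(−1.54) × 5630×10^-6 = 1.624×10^-4 mol/kg
α₀ = 1/(1 + K1/[H⁺] + K1K2/[H⁺]²) = 1/(1 + 10^+1.84 + 10^+0.28) = 0.01387
DIC = [CO2*]/α₀ = 1.624×10^-4 / 0.01387 = 11.71 mmol/kg
CA = (α₁ + 2α₂)·DIC = (0.9597 + 2×0.02643) × 11.71 = 11.9 mmol/kg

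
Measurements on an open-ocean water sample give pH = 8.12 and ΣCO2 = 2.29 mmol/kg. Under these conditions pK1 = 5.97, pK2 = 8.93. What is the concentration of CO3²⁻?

[CO3²⁻] = 0.305 mmol/kg

α₂ = 1 / (1 + [H⁺]/K2 + [H⁺]²/(K1K2)) = 1 / (1 + 10^+0.81 + 10^-1.34)
   = 1 / (1 + 6.4565 + 0.045709) = 1/7.5023 = 0.1333
[CO3²⁻] = α₂ × DIC = 0.1333 × 2.29 = 0.305 mmol/kg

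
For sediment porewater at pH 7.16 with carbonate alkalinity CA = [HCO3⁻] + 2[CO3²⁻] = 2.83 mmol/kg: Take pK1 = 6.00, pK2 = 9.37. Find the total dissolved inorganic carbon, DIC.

DIC = 3.01 mmol/kg

CA = [HCO3⁻] + 2[CO3²⁻] = (α₁ + 2α₂)·DIC
At pH 7.16: [H⁺]/K1 = 10^-1.16 = 0.069183, K2/[H⁺] = 10^-2.21 = 0.0061660
α₁ = 1/(1 + 0.069183 + 0.0061660) = 1/1.0753 = 0.9299; α₂ = α₁·K2/[H⁺] = 0.005734
α₁ + 2α₂ = 0.9414
DIC = CA / (α₁ + 2α₂) = 2.83 / 0.9414 = 3.01 mmol/kg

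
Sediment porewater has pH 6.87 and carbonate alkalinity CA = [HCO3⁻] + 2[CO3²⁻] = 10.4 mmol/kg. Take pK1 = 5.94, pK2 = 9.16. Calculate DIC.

CA = [HCO3⁻] + 2[CO3²⁻] = (α₁ + 2α₂)·DIC
At pH 6.87: [H⁺]/K1 = 10^-0.93 = 0.11749, K2/[H⁺] = 10^-2.29 = 0.0051286
α₁ = 1/(1 + 0.11749 + 0.0051286) = 1/1.1226 = 0.8908; α₂ = α₁·K2/[H⁺] = 0.004568
α₁ + 2α₂ = 0.8999
DIC = CA / (α₁ + 2α₂) = 10.4 / 0.8999 = 11.6 mmol/kg

DIC = 11.6 mmol/kg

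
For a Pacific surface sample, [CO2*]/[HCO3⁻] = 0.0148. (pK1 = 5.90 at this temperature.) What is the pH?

From K1 = [H⁺][HCO3⁻]/[CO2*]:  pH = pK1 − log₁₀([CO2*]/[HCO3⁻])
log₁₀(0.0148) = -1.830
pH = 5.90 − (-1.830) = 7.73

pH = 7.73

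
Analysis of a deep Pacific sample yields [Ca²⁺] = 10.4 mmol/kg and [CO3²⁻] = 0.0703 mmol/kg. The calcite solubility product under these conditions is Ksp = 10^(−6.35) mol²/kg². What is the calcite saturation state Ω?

Ω = 1.64

Ksp = 10^(−6.35) = 4.467×10^-7
Ω = [Ca²⁺][CO3²⁻]/Ksp = (10.4×10^-3)(0.0703×10^-3) / 4.467×10^-7 = 1.64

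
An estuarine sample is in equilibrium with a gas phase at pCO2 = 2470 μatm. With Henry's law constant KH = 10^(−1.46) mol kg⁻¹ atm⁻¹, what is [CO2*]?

[CO2*] = 85.6 μmol/kg

KH = 10^(−1.46) = 3.467×10^-2 mol kg⁻¹ atm⁻¹
[CO2*] = KH · pCO2 = 3.467×10^-2 × 2470×10^-6 atm = 8.56×10^-5 mol/kg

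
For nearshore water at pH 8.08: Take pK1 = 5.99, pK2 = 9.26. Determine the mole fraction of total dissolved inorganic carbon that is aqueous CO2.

α₀ = 1 / (1 + K1/[H⁺] + K1K2/[H⁺]²) = 1 / (1 + 10^+2.09 + 10^+0.91)
   = 1 / (1 + 123.03 + 8.1283) = 1/132.16 = 0.007567

α₀ = 0.00757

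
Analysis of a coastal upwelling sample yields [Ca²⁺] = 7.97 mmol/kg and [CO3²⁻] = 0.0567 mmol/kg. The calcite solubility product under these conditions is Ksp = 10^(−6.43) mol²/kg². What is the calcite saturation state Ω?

Ω = 1.22

Ksp = 10^(−6.43) = 3.715×10^-7
Ω = [Ca²⁺][CO3²⁻]/Ksp = (7.97×10^-3)(0.0567×10^-3) / 3.715×10^-7 = 1.22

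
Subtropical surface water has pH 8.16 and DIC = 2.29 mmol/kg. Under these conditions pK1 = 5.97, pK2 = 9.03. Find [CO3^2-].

[CO3²⁻] = 0.271 mmol/kg

α₂ = 1 / (1 + [H⁺]/K2 + [H⁺]²/(K1K2)) = 1 / (1 + 10^+0.87 + 10^-1.32)
   = 1 / (1 + 7.4131 + 0.047863) = 1/8.4610 = 0.1182
[CO3²⁻] = α₂ × DIC = 0.1182 × 2.29 = 0.271 mmol/kg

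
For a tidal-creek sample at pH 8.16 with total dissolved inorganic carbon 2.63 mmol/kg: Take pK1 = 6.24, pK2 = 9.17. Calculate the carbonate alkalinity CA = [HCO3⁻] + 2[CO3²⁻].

CA = [HCO3⁻] + 2[CO3²⁻] = (α₁ + 2α₂)·DIC
At pH 8.16: [H⁺]/K1 = 10^-1.92 = 0.012023, K2/[H⁺] = 10^-1.01 = 0.097724
α₁ = 1/(1 + 0.012023 + 0.097724) = 1/1.1097 = 0.9011; α₂ = α₁·K2/[H⁺] = 0.08806
α₁ + 2α₂ = 1.0772
CA = 1.0772 × 2.63 = 2.83 mmol/kg

CA = 2.83 mmol/kg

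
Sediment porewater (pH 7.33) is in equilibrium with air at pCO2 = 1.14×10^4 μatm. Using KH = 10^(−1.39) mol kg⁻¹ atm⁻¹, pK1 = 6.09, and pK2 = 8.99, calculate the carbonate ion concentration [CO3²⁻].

[CO3²⁻] = 0.177 mmol/kg

[CO2*] = KH · pCO2 = 10^(−1.39) × 1.14×10^4×10^-6 = 4.644×10^-4 mol/kg
α₀ = 1/(1 + K1/[H⁺] + K1K2/[H⁺]²) = 1/(1 + 10^+1.24 + 10^-0.42) = 0.05331
DIC = [CO2*]/α₀ = 4.644×10^-4 / 0.05331 = 8.712 mmol/kg
[CO3²⁻] = α₂·DIC; α₂ = 0.02027, so [CO3²⁻] = 0.02027 × 8.712 = 0.177 mmol/kg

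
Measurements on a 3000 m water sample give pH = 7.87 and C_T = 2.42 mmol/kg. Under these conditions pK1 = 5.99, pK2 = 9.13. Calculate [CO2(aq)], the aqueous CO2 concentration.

[CO2*] = 0.0299 mmol/kg

α₀ = 1 / (1 + K1/[H⁺] + K1K2/[H⁺]²) = 1 / (1 + 10^+1.88 + 10^+0.62)
   = 1 / (1 + 75.858 + 4.1687) = 1/81.026 = 0.01234
[CO2*] = α₀ × DIC = 0.01234 × 2.42 = 0.0299 mmol/kg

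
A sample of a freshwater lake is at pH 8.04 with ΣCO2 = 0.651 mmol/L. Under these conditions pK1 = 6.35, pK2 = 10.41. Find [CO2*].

[CO2*] = 13.0 μmol/L

α₀ = 1 / (1 + K1/[H⁺] + K1K2/[H⁺]²) = 1 / (1 + 10^+1.69 + 10^-0.68)
   = 1 / (1 + 48.978 + 0.20893) = 1/50.187 = 0.01993
[CO2*] = α₀ × DIC = 0.01993 × 0.651 = 0.0130 mmol/L = 13.0 μmol/L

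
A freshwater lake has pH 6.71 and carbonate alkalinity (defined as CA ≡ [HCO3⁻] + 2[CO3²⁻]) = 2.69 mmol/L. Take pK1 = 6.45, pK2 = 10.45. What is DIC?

CA = [HCO3⁻] + 2[CO3²⁻] = (α₁ + 2α₂)·DIC
At pH 6.71: [H⁺]/K1 = 10^-0.26 = 0.54954, K2/[H⁺] = 10^-3.74 = 0.00018197
α₁ = 1/(1 + 0.54954 + 0.00018197) = 1/1.5497 = 0.6453; α₂ = α₁·K2/[H⁺] = 0.0001174
α₁ + 2α₂ = 0.6455
DIC = CA / (α₁ + 2α₂) = 2.69 / 0.6455 = 4.17 mmol/L

DIC = 4.17 mmol/L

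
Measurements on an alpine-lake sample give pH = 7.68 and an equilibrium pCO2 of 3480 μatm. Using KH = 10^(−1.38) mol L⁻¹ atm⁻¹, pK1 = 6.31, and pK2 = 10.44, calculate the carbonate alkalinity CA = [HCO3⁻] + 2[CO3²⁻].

[CO2*] = KH · pCO2 = 10^(−1.38) × 3480×10^-6 = 1.451×10^-4 mol/L
α₀ = 1/(1 + K1/[H⁺] + K1K2/[H⁺]²) = 1/(1 + 10^+1.37 + 10^-1.39) = 0.04084
DIC = [CO2*]/α₀ = 1.451×10^-4 / 0.04084 = 3.552 mmol/L
CA = (α₁ + 2α₂)·DIC = (0.9575 + 2×0.001664) × 3.552 = 3.41 mmol/L

CA = 3.41 mmol/L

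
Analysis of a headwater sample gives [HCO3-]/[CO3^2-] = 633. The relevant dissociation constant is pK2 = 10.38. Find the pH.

From K2 = [H⁺][CO3^2-]/[HCO3-]:  pH = pK2 − log₁₀([HCO3-]/[CO3^2-])
log₁₀(633) = +2.801
pH = 10.38 − (+2.801) = 7.58

pH = 7.58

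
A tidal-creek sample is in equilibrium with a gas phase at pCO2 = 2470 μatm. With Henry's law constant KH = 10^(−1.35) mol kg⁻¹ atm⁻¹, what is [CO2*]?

[CO2*] = 110 μmol/kg

KH = 10^(−1.35) = 4.467×10^-2 mol kg⁻¹ atm⁻¹
[CO2*] = KH · pCO2 = 4.467×10^-2 × 2470×10^-6 atm = 1.10×10^-4 mol/kg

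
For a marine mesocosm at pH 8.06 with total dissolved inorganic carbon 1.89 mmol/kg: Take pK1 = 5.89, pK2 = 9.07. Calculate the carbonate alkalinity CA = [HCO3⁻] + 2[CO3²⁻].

CA = [HCO3⁻] + 2[CO3²⁻] = (α₁ + 2α₂)·DIC
At pH 8.06: [H⁺]/K1 = 10^-2.17 = 0.0067608, K2/[H⁺] = 10^-1.01 = 0.097724
α₁ = 1/(1 + 0.0067608 + 0.097724) = 1/1.1045 = 0.9054; α₂ = α₁·K2/[H⁺] = 0.08848
α₁ + 2α₂ = 1.0824
CA = 1.0824 × 1.89 = 2.05 mmol/kg

CA = 2.05 mmol/kg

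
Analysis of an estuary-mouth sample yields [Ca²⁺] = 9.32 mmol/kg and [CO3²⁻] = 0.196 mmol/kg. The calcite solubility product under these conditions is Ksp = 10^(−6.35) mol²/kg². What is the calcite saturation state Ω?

Ksp = 10^(−6.35) = 4.467×10^-7
Ω = [Ca²⁺][CO3²⁻]/Ksp = (9.32×10^-3)(0.196×10^-3) / 4.467×10^-7 = 4.09

Ω = 4.09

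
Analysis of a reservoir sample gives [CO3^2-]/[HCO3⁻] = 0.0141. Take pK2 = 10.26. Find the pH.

From K2 = [H⁺][CO3^2-]/[HCO3⁻]:  pH = pK2 + log₁₀([CO3^2-]/[HCO3⁻])
log₁₀(0.0141) = -1.851
pH = 10.26 + (-1.851) = 8.41

pH = 8.41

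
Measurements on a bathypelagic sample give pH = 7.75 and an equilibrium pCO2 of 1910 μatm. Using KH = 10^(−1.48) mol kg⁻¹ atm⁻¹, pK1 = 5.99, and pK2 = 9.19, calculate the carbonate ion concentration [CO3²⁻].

[CO3²⁻] = 0.132 mmol/kg

[CO2*] = KH · pCO2 = 10^(−1.48) × 1910×10^-6 = 6.325×10^-5 mol/kg
α₀ = 1/(1 + K1/[H⁺] + K1K2/[H⁺]²) = 1/(1 + 10^+1.76 + 10^+0.32) = 0.01649
DIC = [CO2*]/α₀ = 6.325×10^-5 / 0.01649 = 3.835 mmol/kg
[CO3²⁻] = α₂·DIC; α₂ = 0.03446, so [CO3²⁻] = 0.03446 × 3.835 = 0.132 mmol/kg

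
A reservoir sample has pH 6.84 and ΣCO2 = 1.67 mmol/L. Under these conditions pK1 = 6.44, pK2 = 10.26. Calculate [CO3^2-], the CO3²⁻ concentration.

α₂ = 1 / (1 + [H⁺]/K2 + [H⁺]²/(K1K2)) = 1 / (1 + 10^+3.42 + 10^+3.02)
   = 1 / (1 + 2630.3 + 1047.1) = 1/3678.4 = 0.0002719
[CO3²⁻] = α₂ × DIC = 0.0002719 × 1.67 = 0.000454 mmol/L = 0.454 μmol/L

[CO3²⁻] = 0.454 μmol/L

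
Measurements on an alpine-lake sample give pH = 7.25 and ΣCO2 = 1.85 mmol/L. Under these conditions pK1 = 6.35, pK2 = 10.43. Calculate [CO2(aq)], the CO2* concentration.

α₀ = 1 / (1 + K1/[H⁺] + K1K2/[H⁺]²) = 1 / (1 + 10^+0.90 + 10^-2.28)
   = 1 / (1 + 7.9433 + 0.0052481) = 1/8.9485 = 0.1118
[CO2*] = α₀ × DIC = 0.1118 × 1.85 = 0.207 mmol/L

[CO2*] = 0.207 mmol/L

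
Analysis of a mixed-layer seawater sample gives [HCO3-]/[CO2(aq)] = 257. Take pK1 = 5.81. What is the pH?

From K1 = [H⁺][HCO3-]/[CO2(aq)]:  pH = pK1 + log₁₀([HCO3-]/[CO2(aq)])
log₁₀(257) = +2.410
pH = 5.81 + (+2.410) = 8.22

pH = 8.22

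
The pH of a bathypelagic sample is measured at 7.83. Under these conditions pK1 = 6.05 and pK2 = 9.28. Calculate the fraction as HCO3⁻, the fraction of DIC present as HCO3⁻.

α₁ = 1 / (1 + [H⁺]/K1 + K2/[H⁺]) = 1 / (1 + 10^-1.78 + 10^-1.45)
   = 1 / (1 + 0.016596 + 0.035481) = 1/1.0521 = 0.9505

α₁ = 0.951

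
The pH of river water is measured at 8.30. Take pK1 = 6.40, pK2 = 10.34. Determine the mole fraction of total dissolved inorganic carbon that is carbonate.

α₂ = 1 / (1 + [H⁺]/K2 + [H⁺]²/(K1K2)) = 1 / (1 + 10^+2.04 + 10^+0.14)
   = 1 / (1 + 109.65 + 1.3804) = 1/112.03 = 0.008926

α₂ = 0.00893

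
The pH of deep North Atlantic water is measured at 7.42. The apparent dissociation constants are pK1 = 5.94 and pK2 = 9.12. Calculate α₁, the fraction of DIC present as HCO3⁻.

α₁ = 1 / (1 + [H⁺]/K1 + K2/[H⁺]) = 1 / (1 + 10^-1.48 + 10^-1.70)
   = 1 / (1 + 0.033113 + 0.019953) = 1/1.0531 = 0.9496

α₁ = 0.950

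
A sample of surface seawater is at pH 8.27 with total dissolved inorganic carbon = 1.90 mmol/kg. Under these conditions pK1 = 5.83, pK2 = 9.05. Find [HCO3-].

[HCO3⁻] = 1.62 mmol/kg

α₁ = 1 / (1 + [H⁺]/K1 + K2/[H⁺]) = 1 / (1 + 10^-2.44 + 10^-0.78)
   = 1 / (1 + 0.0036308 + 0.16596) = 1/1.1696 = 0.8550
[HCO3⁻] = α₁ × DIC = 0.8550 × 1.90 = 1.62 mmol/kg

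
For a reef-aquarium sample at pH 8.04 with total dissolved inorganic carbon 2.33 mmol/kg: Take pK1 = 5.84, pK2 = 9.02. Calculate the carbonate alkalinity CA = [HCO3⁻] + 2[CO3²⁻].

CA = [HCO3⁻] + 2[CO3²⁻] = (α₁ + 2α₂)·DIC
At pH 8.04: [H⁺]/K1 = 10^-2.20 = 0.0063096, K2/[H⁺] = 10^-0.98 = 0.10471
α₁ = 1/(1 + 0.0063096 + 0.10471) = 1/1.1110 = 0.9001; α₂ = α₁·K2/[H⁺] = 0.09425
α₁ + 2α₂ = 1.0886
CA = 1.0886 × 2.33 = 2.54 mmol/kg

CA = 2.54 mmol/kg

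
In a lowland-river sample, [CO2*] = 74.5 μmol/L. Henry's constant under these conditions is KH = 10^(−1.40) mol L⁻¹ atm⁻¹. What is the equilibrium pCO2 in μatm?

KH = 10^(−1.40) = 3.981×10^-2 mol L⁻¹ atm⁻¹
pCO2 = [CO2*]/KH = 74.5×10^-6 / 3.981×10^-2 = 1.87×10^-3 atm = 1870 μatm

pCO2 = 1870 μatm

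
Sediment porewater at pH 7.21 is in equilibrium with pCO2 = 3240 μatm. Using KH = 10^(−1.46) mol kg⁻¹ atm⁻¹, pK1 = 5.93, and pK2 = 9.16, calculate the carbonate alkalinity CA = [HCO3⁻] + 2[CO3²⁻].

[CO2*] = KH · pCO2 = 10^(−1.46) × 3240×10^-6 = 1.123×10^-4 mol/kg
α₀ = 1/(1 + K1/[H⁺] + K1K2/[H⁺]²) = 1/(1 + 10^+1.28 + 10^-0.67) = 0.04934
DIC = [CO2*]/α₀ = 1.123×10^-4 / 0.04934 = 2.277 mmol/kg
CA = (α₁ + 2α₂)·DIC = (0.9401 + 2×0.01055) × 2.277 = 2.19 mmol/kg

CA = 2.19 mmol/kg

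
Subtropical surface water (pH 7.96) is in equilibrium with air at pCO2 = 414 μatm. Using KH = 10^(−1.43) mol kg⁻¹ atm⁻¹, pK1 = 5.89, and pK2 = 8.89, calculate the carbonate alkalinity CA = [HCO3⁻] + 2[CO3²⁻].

[CO2*] = KH · pCO2 = 10^(−1.43) × 414×10^-6 = 1.538×10^-5 mol/kg
α₀ = 1/(1 + K1/[H⁺] + K1K2/[H⁺]²) = 1/(1 + 10^+2.07 + 10^+1.14) = 0.007559
DIC = [CO2*]/α₀ = 1.538×10^-5 / 0.007559 = 2.035 mmol/kg
CA = (α₁ + 2α₂)·DIC = (0.8881 + 2×0.1043) × 2.035 = 2.23 mmol/kg

CA = 2.23 mmol/kg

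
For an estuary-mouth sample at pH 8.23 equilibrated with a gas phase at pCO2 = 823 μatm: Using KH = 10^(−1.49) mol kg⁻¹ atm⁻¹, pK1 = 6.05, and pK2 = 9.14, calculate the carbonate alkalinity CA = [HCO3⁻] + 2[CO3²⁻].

CA = 5.02 mmol/kg

[CO2*] = KH · pCO2 = 10^(−1.49) × 823×10^-6 = 2.663×10^-5 mol/kg
α₀ = 1/(1 + K1/[H⁺] + K1K2/[H⁺]²) = 1/(1 + 10^+2.18 + 10^+1.27) = 0.005849
DIC = [CO2*]/α₀ = 2.663×10^-5 / 0.005849 = 4.553 mmol/kg
CA = (α₁ + 2α₂)·DIC = (0.8852 + 2×0.1089) × 4.553 = 5.02 mmol/kg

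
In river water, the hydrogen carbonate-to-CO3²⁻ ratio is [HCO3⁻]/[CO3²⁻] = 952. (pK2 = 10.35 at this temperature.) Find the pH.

From K2 = [H⁺][CO3²⁻]/[HCO3⁻]:  pH = pK2 − log₁₀([HCO3⁻]/[CO3²⁻])
log₁₀(952) = +2.979
pH = 10.35 − (+2.979) = 7.37

pH = 7.37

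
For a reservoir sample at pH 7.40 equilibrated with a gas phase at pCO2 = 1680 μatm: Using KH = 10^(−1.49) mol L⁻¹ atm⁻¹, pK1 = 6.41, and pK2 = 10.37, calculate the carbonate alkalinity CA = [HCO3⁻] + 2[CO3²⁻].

CA = 0.532 mmol/L

[CO2*] = KH · pCO2 = 10^(−1.49) × 1680×10^-6 = 5.436×10^-5 mol/L
α₀ = 1/(1 + K1/[H⁺] + K1K2/[H⁺]²) = 1/(1 + 10^+0.99 + 10^-1.98) = 0.09274
DIC = [CO2*]/α₀ = 5.436×10^-5 / 0.09274 = 0.5862 mmol/L
CA = (α₁ + 2α₂)·DIC = (0.9063 + 2×0.0009711) × 0.5862 = 0.532 mmol/L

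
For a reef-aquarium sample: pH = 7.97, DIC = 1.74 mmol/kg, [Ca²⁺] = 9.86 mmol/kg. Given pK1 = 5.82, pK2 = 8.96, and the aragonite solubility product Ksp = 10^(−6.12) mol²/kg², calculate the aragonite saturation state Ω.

Ω = 2.09

α₂ = 1 / (1 + [H⁺]/K2 + [H⁺]²/(K1K2)) = 1 / (1 + 10^+0.99 + 10^-1.16)
   = 1 / (1 + 9.7724 + 0.069183) = 1/10.842 = 0.09224
[CO3²⁻] = α₂ × DIC = 0.09224 × 1.74 = 0.1605 mmol/kg
Ksp = 10^(−6.12) = 7.586×10^-7
Ω = [Ca²⁺][CO3²⁻]/Ksp = (9.86×10^-3)(1.605×10^-4) / 7.586×10^-7 = 2.09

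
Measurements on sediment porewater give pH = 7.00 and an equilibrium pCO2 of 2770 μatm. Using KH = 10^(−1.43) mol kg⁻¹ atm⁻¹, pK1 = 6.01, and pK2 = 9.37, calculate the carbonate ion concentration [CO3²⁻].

[CO2*] = KH · pCO2 = 10^(−1.43) × 2770×10^-6 = 1.029×10^-4 mol/kg
α₀ = 1/(1 + K1/[H⁺] + K1K2/[H⁺]²) = 1/(1 + 10^+0.99 + 10^-1.38) = 0.09247
DIC = [CO2*]/α₀ = 1.029×10^-4 / 0.09247 = 1.113 mmol/kg
[CO3²⁻] = α₂·DIC; α₂ = 0.003855, so [CO3²⁻] = 0.003855 × 1.113 = 0.00429 mmol/kg = 4.29 μmol/kg

[CO3²⁻] = 4.29 μmol/kg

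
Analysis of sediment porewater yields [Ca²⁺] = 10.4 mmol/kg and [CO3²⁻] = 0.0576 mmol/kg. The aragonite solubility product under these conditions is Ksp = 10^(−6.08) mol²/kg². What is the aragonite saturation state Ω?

Ksp = 10^(−6.08) = 8.318×10^-7
Ω = [Ca²⁺][CO3²⁻]/Ksp = (10.4×10^-3)(0.0576×10^-3) / 8.318×10^-7 = 0.720

Ω = 0.720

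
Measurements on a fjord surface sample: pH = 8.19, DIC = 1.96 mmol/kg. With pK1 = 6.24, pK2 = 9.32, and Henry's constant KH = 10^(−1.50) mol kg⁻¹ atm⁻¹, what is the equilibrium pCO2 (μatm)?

α₀ = 1 / (1 + K1/[H⁺] + K1K2/[H⁺]²) = 1 / (1 + 10^+1.95 + 10^+0.82)
   = 1 / (1 + 89.125 + 6.6069) = 1/96.732 = 0.01034
[CO2*] = α₀ × DIC = 0.01034 × 1.96 = 0.02026 mmol/kg
pCO2 = [CO2*]/KH = 2.026×10^-5 / 3.162×10^-2 = 641 μatm

pCO2 = 641 μatm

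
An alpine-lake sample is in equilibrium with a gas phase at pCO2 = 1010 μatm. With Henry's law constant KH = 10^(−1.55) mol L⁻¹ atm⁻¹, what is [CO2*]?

KH = 10^(−1.55) = 2.818×10^-2 mol L⁻¹ atm⁻¹
[CO2*] = KH · pCO2 = 2.818×10^-2 × 1010×10^-6 atm = 2.85×10^-5 mol/L

[CO2*] = 28.5 μmol/L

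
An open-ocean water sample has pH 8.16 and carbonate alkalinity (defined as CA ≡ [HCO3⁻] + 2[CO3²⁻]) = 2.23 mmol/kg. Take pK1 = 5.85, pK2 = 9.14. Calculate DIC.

CA = [HCO3⁻] + 2[CO3²⁻] = (α₁ + 2α₂)·DIC
At pH 8.16: [H⁺]/K1 = 10^-2.31 = 0.0048978, K2/[H⁺] = 10^-0.98 = 0.10471
α₁ = 1/(1 + 0.0048978 + 0.10471) = 1/1.1096 = 0.9012; α₂ = α₁·K2/[H⁺] = 0.09437
α₁ + 2α₂ = 1.0900
DIC = CA / (α₁ + 2α₂) = 2.23 / 1.0900 = 2.05 mmol/kg

DIC = 2.05 mmol/kg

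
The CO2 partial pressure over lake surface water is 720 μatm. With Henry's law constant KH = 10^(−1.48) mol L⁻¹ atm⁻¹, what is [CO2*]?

[CO2*] = 23.8 μmol/L

KH = 10^(−1.48) = 3.311×10^-2 mol L⁻¹ atm⁻¹
[CO2*] = KH · pCO2 = 3.311×10^-2 × 720×10^-6 atm = 2.38×10^-5 mol/L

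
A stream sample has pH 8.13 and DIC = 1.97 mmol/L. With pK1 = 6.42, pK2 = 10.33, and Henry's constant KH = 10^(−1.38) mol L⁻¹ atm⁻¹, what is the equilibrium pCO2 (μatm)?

pCO2 = 898 μatm

α₀ = 1 / (1 + K1/[H⁺] + K1K2/[H⁺]²) = 1 / (1 + 10^+1.71 + 10^-0.49)
   = 1 / (1 + 51.286 + 0.32359) = 1/52.610 = 0.01901
[CO2*] = α₀ × DIC = 0.01901 × 1.97 = 0.03745 mmol/L
pCO2 = [CO2*]/KH = 3.745×10^-5 / 4.169×10^-2 = 898 μatm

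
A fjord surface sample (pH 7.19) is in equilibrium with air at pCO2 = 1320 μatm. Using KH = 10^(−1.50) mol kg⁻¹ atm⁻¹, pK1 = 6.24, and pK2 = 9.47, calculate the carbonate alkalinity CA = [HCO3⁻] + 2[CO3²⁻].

CA = 0.376 mmol/kg

[CO2*] = KH · pCO2 = 10^(−1.50) × 1320×10^-6 = 4.174×10^-5 mol/kg
α₀ = 1/(1 + K1/[H⁺] + K1K2/[H⁺]²) = 1/(1 + 10^+0.95 + 10^-1.33) = 0.1004
DIC = [CO2*]/α₀ = 4.174×10^-5 / 0.1004 = 0.4157 mmol/kg
CA = (α₁ + 2α₂)·DIC = (0.8949 + 2×0.004696) × 0.4157 = 0.376 mmol/kg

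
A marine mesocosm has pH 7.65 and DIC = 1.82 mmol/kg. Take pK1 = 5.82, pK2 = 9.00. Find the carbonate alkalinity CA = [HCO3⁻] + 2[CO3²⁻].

CA = 1.87 mmol/kg

CA = [HCO3⁻] + 2[CO3²⁻] = (α₁ + 2α₂)·DIC
At pH 7.65: [H⁺]/K1 = 10^-1.83 = 0.014791, K2/[H⁺] = 10^-1.35 = 0.044668
α₁ = 1/(1 + 0.014791 + 0.044668) = 1/1.0595 = 0.9439; α₂ = α₁·K2/[H⁺] = 0.04216
α₁ + 2α₂ = 1.0282
CA = 1.0282 × 1.82 = 1.87 mmol/kg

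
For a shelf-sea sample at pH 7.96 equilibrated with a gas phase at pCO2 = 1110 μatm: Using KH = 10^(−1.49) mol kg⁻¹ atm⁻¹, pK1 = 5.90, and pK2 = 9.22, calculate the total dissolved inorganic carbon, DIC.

DIC = 4.39 mmol/kg

[CO2*] = KH · pCO2 = 10^(−1.49) × 1110×10^-6 = 3.592×10^-5 mol/kg
α₀ = 1/(1 + K1/[H⁺] + K1K2/[H⁺]²) = 1/(1 + 10^+2.06 + 10^+0.80) = 0.008188
DIC = [CO2*]/α₀ = 3.592×10^-5 / 0.008188 = 4.39 mmol/kg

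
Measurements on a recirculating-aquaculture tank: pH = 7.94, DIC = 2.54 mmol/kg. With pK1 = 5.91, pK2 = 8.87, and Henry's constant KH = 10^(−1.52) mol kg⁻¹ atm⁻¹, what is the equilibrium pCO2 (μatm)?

pCO2 = 697 μatm

α₀ = 1 / (1 + K1/[H⁺] + K1K2/[H⁺]²) = 1 / (1 + 10^+2.03 + 10^+1.10)
   = 1 / (1 + 107.15 + 12.589) = 1/120.74 = 0.008282
[CO2*] = α₀ × DIC = 0.008282 × 2.54 = 0.02104 mmol/kg
pCO2 = [CO2*]/KH = 2.104×10^-5 / 3.020×10^-2 = 697 μatm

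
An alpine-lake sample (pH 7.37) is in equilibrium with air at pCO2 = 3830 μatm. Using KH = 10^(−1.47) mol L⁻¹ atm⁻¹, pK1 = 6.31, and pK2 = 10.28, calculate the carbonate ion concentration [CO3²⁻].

[CO3²⁻] = 1.83 μmol/L

[CO2*] = KH · pCO2 = 10^(−1.47) × 3830×10^-6 = 1.298×10^-4 mol/L
α₀ = 1/(1 + K1/[H⁺] + K1K2/[H⁺]²) = 1/(1 + 10^+1.06 + 10^-1.85) = 0.08003
DIC = [CO2*]/α₀ = 1.298×10^-4 / 0.08003 = 1.622 mmol/L
[CO3²⁻] = α₂·DIC; α₂ = 0.001130, so [CO3²⁻] = 0.001130 × 1.622 = 0.00183 mmol/L = 1.83 μmol/L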